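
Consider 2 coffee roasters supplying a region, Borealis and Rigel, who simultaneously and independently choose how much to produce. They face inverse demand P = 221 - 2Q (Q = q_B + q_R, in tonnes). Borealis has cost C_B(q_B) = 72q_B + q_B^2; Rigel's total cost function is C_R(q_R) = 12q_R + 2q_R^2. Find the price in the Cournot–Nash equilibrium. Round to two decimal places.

142.36

Borealis's profit: π_B = (221 - 2Q)q_B - (72q_B + q_B²). Setting ∂π_B/∂q_B = 0: 149 - 6q_B - 2(q_R) = 0.
Rigel's first-order condition: 209 - 8q_R - 2(q_B) = 0.
Rearranging gives the reaction functions q_B = (149 - 2q_R)/6 and q_R = (209 - 2q_B)/8.
Solving the pair: q_B = 387/22, q_R = 239/11.
Total output Q = 865/22, so price P = 221 - 2·(865/22) = 1566/11.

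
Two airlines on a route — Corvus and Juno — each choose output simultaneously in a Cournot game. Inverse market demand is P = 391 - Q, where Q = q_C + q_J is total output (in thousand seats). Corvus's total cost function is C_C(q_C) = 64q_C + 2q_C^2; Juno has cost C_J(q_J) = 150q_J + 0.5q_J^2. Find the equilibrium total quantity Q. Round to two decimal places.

109.35

Corvus's profit: π_C = (391 - Q)q_C - (64q_C + 2q_C²). Setting ∂π_C/∂q_C = 0: 327 - 6q_C - (q_J) = 0.
Juno's profit: π_J = (391 - Q)q_J - (150q_J + (1/2)q_J²). Setting ∂π_J/∂q_J = 0: 241 - 3q_J - (q_C) = 0.
Best responses: q_C = (327 - q_J)/6, q_J = (241 - q_C)/3.
Solving the pair: q_C = 740/17, q_J = 1119/17.
Total output Q = 740/17 + 1119/17 = 1859/17.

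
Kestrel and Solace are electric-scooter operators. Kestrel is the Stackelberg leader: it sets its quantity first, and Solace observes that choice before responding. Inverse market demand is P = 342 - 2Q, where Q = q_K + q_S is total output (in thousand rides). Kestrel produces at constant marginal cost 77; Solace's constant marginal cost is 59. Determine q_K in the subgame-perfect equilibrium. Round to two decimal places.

Solve by backward induction. Given q_K, the follower Solace maximises π_S = (342 - 2q_K - 2q_S)q_S - 59q_S.
Setting the follower's marginal profit to zero, 283 - 2q_K - 4q_S = 0, i.e. q_S = (283 - 2q_K)/4.
The leader anticipates this reaction. Substituting into P = 342 - 2Q gives P = 401/2 - q_K, so π_K = (401/2 - q_K)q_K - 77q_K.
Maximising: ∂π_K/∂q_K = 247/2 - 2q_K = 0, giving q_K = 247/4.
Then q_S = (283 - 2·(247/4))/4 = 319/8.

61.75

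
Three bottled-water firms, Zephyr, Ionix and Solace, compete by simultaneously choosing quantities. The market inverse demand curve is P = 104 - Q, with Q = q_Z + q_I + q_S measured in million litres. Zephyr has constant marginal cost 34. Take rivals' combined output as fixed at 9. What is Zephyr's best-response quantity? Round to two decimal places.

30.50

With rivals' combined output fixed at 9, Zephyr's profit is π_Z = (104 - 9 - q_Z)q_Z - (34q_Z) = (95 - q_Z)q_Z - (34q_Z).
∂π_Z/∂q_Z = 61 - 2q_Z = 0, so q_Z = 61/2.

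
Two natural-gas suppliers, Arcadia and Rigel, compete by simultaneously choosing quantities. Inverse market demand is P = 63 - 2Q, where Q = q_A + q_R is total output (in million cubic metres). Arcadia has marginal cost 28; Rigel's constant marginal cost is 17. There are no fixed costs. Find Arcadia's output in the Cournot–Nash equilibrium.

4

Arcadia's profit: π_A = (63 - 2Q)q_A - (28q_A). Setting ∂π_A/∂q_A = 0: 35 - 4q_A - 2(q_R) = 0.
Rigel's profit: π_R = (63 - 2Q)q_R - (17q_R). Setting ∂π_R/∂q_R = 0: 46 - 4q_R - 2(q_A) = 0.
So q_A = (35 - 2q_R)/4 and q_R = (46 - 2q_A)/4.
Substituting one into the other gives q_A = 4 and q_R = 19/2.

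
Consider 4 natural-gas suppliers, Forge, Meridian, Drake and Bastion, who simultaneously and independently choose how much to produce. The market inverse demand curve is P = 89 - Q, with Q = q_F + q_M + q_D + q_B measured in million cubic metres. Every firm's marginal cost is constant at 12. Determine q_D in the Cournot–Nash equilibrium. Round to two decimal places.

15.40

A representative firm's profit is π_i = q_i(89 - Q) - 12q_i.
Setting ∂π_i/∂q_i = 0 with rivals' quantities fixed: 77 - 2q_i - Σ_{j≠i} q_j = 0.
By symmetry each firm produces the same amount; substituting Σ_{j≠i} q_j = 3q_i yields q_i = 77/5.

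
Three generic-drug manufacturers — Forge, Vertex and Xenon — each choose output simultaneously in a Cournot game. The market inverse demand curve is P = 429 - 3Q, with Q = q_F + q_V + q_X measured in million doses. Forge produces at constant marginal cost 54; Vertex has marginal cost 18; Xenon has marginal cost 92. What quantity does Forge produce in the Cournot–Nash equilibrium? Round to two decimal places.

Forge's profit: π_F = (429 - 3Q)q_F - (54q_F). Setting ∂π_F/∂q_F = 0: 375 - 6q_F - 3(q_V + q_X) = 0.
Vertex's profit: π_V = (429 - 3Q)q_V - (18q_V). Setting ∂π_V/∂q_V = 0: 411 - 6q_V - 3(q_F + q_X) = 0.
Xenon's profit: π_X = (429 - 3Q)q_X - (92q_X). Setting ∂π_X/∂q_X = 0: 337 - 6q_X - 3(q_F + q_V) = 0.
Adding the 3 first-order conditions: 1123 − 12Q = 0, so Q = 1123/12.
Back-substituting: q_F = (375 − 1123/4)/3 = 377/12, q_V = (411 − 1123/4)/3 = 521/12, q_X = (337 − 1123/4)/3 = 75/4.

31.42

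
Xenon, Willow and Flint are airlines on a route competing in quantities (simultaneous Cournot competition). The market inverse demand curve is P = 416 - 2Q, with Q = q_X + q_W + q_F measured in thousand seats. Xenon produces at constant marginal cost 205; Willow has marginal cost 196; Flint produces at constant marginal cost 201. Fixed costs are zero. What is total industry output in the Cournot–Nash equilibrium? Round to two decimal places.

80.75

Xenon's profit: π_X = (416 - 2Q)q_X - (205q_X). Setting ∂π_X/∂q_X = 0: 211 - 4q_X - 2(q_W + q_F) = 0.
Willow's profit: π_W = (416 - 2Q)q_W - (196q_W). Setting ∂π_W/∂q_W = 0: 220 - 4q_W - 2(q_X + q_F) = 0.
Flint's profit: π_F = (416 - 2Q)q_F - (201q_F). Setting ∂π_F/∂q_F = 0: 215 - 4q_F - 2(q_X + q_W) = 0.
Adding the 3 conditions: 646 − 4Q − 4Q = 0, i.e. Q = 323/4.
Back-substituting: q_X = (211 − 323/2)/2 = 99/4, q_W = (220 − 323/2)/2 = 117/4, q_F = (215 − 323/2)/2 = 107/4.
Total output Q = 99/4 + 117/4 + 107/4 = 323/4.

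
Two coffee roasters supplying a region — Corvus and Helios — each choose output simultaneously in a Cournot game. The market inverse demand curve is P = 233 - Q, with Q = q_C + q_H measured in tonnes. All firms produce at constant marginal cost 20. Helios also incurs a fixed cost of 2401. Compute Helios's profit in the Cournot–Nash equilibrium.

Each firm earns π_i = (233 - Q)q_i - 20q_i.
First-order condition (treating rivals' output as given): 213 - 2q_i - q_j = 0.
By symmetry each firm produces the same amount; substituting q_j = q_i yields q_i = 213/3 = 71.
Price P = 233 - 142 = 91.
Helios's profit: (91 - 20)·71 - 2401 = 2640.

2640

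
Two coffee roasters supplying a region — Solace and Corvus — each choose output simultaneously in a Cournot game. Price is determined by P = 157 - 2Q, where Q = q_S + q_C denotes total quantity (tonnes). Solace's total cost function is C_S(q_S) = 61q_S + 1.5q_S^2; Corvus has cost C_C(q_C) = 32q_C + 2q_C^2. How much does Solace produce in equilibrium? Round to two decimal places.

9.96

Solace's profit: π_S = (157 - 2Q)q_S - (61q_S + (3/2)q_S²). Setting ∂π_S/∂q_S = 0: 96 - 7q_S - 2(q_C) = 0.
Corvus's first-order condition: 125 - 8q_C - 2(q_S) = 0.
Best responses: q_S = (96 - 2q_C)/7, q_C = (125 - 2q_S)/8.
Solving the pair: q_S = 259/26, q_C = 683/52.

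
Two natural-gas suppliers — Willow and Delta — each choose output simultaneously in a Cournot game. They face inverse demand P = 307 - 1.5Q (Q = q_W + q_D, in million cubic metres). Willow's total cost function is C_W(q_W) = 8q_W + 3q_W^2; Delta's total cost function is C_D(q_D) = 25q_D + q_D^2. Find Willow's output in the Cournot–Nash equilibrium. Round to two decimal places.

Willow's profit: π_W = (307 - 1.5Q)q_W - (8q_W + 3q_W²). Setting ∂π_W/∂q_W = 0: 299 - 9q_W - (3/2)(q_D) = 0.
Delta's first-order condition: 282 - 5q_D - (3/2)(q_W) = 0.
Rearranging gives the reaction functions q_W = (299 - (3/2)q_D)/9 and q_D = (282 - (3/2)q_W)/5.
Substituting one into the other gives q_W = 25.0760 and q_D = 48.8772.

25.08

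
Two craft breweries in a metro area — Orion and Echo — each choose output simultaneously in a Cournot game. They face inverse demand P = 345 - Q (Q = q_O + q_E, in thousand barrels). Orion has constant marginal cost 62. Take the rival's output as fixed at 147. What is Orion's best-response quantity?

68

With the rival's output fixed at 147, Orion's profit is π_O = (345 - 147 - q_O)q_O - (62q_O) = (198 - q_O)q_O - (62q_O).
∂π_O/∂q_O = 136 - 2q_O = 0, so q_O = 68.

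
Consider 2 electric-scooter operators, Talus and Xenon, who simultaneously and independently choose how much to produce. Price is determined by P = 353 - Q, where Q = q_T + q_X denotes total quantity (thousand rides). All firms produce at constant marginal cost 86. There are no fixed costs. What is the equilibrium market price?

Each firm earns π_i = (353 - Q)q_i - 86q_i.
Setting ∂π_i/∂q_i = 0 with rivals' quantities fixed: 267 - 2q_i - q_j = 0.
By symmetry each firm produces the same amount; substituting q_j = q_i yields q_i = 267/3 = 89.
Total output Q = 178, so price P = 353 - 178 = 175.

175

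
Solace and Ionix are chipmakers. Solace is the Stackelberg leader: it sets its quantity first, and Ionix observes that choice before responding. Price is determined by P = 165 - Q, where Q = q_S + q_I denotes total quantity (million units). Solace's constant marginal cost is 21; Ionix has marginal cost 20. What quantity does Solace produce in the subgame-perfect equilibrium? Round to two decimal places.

The follower Ionix best-responds to any q_S: π_I = (165 - Q)q_I - 20q_I.
∂π_I/∂q_I = 145 - q_S - 2q_I = 0 gives the reaction function q_I = (145 - q_S)/2.
Solace substitutes q_I(q_S) into its own profit: π_S = q_S(165 - q_S - (145 - q_S)/2) - 21q_S = (185/2 - (1/2)q_S)q_S - 21q_S.
Leader FOC: 143/2 - q_S = 0, so q_S = 143/2.
Then q_I = (145 - 143/2)/2 = 147/4.

71.50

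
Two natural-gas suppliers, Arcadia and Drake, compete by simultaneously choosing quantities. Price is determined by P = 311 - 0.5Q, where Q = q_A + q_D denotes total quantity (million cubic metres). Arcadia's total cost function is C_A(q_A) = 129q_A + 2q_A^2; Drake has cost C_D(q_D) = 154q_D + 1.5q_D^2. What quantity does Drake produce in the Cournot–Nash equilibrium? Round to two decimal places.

35.14

Arcadia's profit: π_A = (311 - 0.5Q)q_A - (129q_A + 2q_A²). Setting ∂π_A/∂q_A = 0: 182 - 5q_A - (1/2)(q_D) = 0.
Drake's profit: π_D = (311 - 0.5Q)q_D - (154q_D + (3/2)q_D²). Setting ∂π_D/∂q_D = 0: 157 - 4q_D - (1/2)(q_A) = 0.
Best responses: q_A = (182 - (1/2)q_D)/5, q_D = (157 - (1/2)q_A)/4.
Solving the pair: q_A = 32.8861, q_D = 35.1392.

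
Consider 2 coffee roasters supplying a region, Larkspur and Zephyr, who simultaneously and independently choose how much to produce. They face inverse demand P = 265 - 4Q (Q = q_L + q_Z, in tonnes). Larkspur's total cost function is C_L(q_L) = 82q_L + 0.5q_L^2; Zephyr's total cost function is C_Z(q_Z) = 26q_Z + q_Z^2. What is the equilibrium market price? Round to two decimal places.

Larkspur's profit: π_L = (265 - 4Q)q_L - (82q_L + (1/2)q_L²). Setting ∂π_L/∂q_L = 0: 183 - 9q_L - 4(q_Z) = 0.
Zephyr's first-order condition: 239 - 10q_Z - 4(q_L) = 0.
So q_L = (183 - 4q_Z)/9 and q_Z = (239 - 4q_L)/10.
Substituting one into the other gives q_L = 437/37 and q_Z = 1419/74.
Total output Q = 30.9865, so price P = 265 - 4·30.9865 = 141.0541.

141.05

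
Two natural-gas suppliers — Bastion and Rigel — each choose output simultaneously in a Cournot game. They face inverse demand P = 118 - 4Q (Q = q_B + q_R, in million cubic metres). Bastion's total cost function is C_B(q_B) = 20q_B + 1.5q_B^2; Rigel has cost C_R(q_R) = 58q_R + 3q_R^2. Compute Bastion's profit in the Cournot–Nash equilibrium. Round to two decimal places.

Bastion's profit: π_B = (118 - 4Q)q_B - (20q_B + (3/2)q_B²). Setting ∂π_B/∂q_B = 0: 98 - 11q_B - 4(q_R) = 0.
Rigel's first-order condition: 60 - 14q_R - 4(q_B) = 0.
Best responses: q_B = (98 - 4q_R)/11, q_R = (60 - 4q_B)/14.
Solving the pair: q_B = 566/69, q_R = 134/69.
Price P = 118 - 4·(700/69) = 77.4203.
Bastion's profit: 77.4203·(566/69) - 20·(566/69) - (3/2)(566/69)² = 370.0815.

370.08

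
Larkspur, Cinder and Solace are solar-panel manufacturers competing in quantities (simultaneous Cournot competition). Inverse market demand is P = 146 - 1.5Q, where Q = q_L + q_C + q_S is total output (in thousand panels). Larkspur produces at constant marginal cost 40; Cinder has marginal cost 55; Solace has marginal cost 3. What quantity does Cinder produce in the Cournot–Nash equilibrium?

Larkspur's profit: π_L = (146 - 1.5Q)q_L - (40q_L). Setting ∂π_L/∂q_L = 0: 106 - 3q_L - (3/2)(q_C + q_S) = 0.
Cinder's profit: π_C = (146 - 1.5Q)q_C - (55q_C). Setting ∂π_C/∂q_C = 0: 91 - 3q_C - (3/2)(q_L + q_S) = 0.
Solace's first-order condition: 143 - 3q_S - (3/2)(q_L + q_C) = 0.
Summing all 3 equations gives 340 − 6Q = 0, hence Q = 170/3.
Back-substituting: q_L = (106 − 85)/(3/2) = 14, q_C = (91 − 85)/(3/2) = 4, q_S = (143 − 85)/(3/2) = 116/3.

4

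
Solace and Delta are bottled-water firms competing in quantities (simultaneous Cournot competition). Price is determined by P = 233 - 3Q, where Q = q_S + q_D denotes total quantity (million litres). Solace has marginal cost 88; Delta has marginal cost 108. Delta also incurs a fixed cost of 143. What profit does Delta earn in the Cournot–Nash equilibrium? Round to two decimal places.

Solace's profit: π_S = (233 - 3Q)q_S - (88q_S). Setting ∂π_S/∂q_S = 0: 145 - 6q_S - 3(q_D) = 0.
Delta's first-order condition: 125 - 6q_D - 3(q_S) = 0.
Rearranging gives the reaction functions q_S = (145 - 3q_D)/6 and q_D = (125 - 3q_S)/6.
Substituting one into the other gives q_S = 55/3 and q_D = 35/3.
Price P = 233 - 3·30 = 143.
Delta's profit: (143 - 108)·(35/3) - 143 = 796/3.

265.33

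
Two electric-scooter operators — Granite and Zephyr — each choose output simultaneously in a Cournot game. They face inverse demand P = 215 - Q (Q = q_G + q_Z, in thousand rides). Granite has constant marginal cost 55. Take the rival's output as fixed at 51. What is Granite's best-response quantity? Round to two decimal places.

54.50

With the rival's output fixed at 51, Granite's profit is π_G = (215 - 51 - q_G)q_G - (55q_G) = (164 - q_G)q_G - (55q_G).
∂π_G/∂q_G = 109 - 2q_G = 0, so q_G = 109/2.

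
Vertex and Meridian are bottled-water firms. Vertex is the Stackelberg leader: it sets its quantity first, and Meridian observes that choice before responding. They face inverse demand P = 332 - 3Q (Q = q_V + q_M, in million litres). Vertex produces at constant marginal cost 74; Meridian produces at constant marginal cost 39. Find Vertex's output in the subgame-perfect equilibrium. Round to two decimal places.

37.17

Solve by backward induction. Given q_V, the follower Meridian maximises π_M = (332 - 3q_V - 3q_M)q_M - 39q_M.
Setting the follower's marginal profit to zero, 293 - 3q_V - 6q_M = 0, i.e. q_M = (293 - 3q_V)/6.
Vertex substitutes q_M(q_V) into its own profit: π_V = q_V(332 - 3q_V - (293 - 3q_V)/2) - 74q_V = (371/2 - (3/2)q_V)q_V - 74q_V.
Leader FOC: 223/2 - 3q_V = 0, so q_V = 223/6.
Then q_M = (293 - 3·(223/6))/6 = 121/4.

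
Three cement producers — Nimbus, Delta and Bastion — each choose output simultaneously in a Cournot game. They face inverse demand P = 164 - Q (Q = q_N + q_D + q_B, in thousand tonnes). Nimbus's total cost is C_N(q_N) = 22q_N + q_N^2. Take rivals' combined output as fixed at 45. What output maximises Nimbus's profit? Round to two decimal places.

24.25

With rivals' combined output fixed at 45, Nimbus's profit is π_N = (164 - 45 - q_N)q_N - (22q_N + q_N²) = (119 - q_N)q_N - (22q_N + q_N²).
∂π_N/∂q_N = 97 - 4q_N = 0, so q_N = 97/4.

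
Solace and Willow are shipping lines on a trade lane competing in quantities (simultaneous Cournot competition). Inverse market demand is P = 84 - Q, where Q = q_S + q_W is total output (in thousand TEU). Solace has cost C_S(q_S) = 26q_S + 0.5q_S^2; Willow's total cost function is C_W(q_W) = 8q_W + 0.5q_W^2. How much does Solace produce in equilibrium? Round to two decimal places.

12.25

Solace's profit: π_S = (84 - Q)q_S - (26q_S + (1/2)q_S²). Setting ∂π_S/∂q_S = 0: 58 - 3q_S - (q_W) = 0.
Willow's first-order condition: 76 - 3q_W - (q_S) = 0.
Rearranging gives the reaction functions q_S = (58 - q_W)/3 and q_W = (76 - q_S)/3.
Substituting one into the other gives q_S = 49/4 and q_W = 85/4.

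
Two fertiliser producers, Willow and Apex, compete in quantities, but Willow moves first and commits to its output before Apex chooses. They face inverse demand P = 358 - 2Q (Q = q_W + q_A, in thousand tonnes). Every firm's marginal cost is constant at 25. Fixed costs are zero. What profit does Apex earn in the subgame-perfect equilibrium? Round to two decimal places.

Solve by backward induction. Given q_W, the follower Apex maximises π_A = (358 - 2q_W - 2q_A)q_A - 25q_A.
Follower FOC: 333 - 2q_W - 4q_A = 0, so q_A(q_W) = (333 - 2q_W)/4.
Willow substitutes q_A(q_W) into its own profit: π_W = q_W(358 - 2q_W - (333 - 2q_W)/2) - 25q_W = (383/2 - q_W)q_W - 25q_W.
The leader's first-order condition 333/2 - 2q_W = 0 yields q_W = 333/4.
Then q_A = (333 - 2·(333/4))/4 = 333/8.
Price P = 358 - 2·(999/8) = 433/4.
Apex's profit: (433/4 - 25)·(333/8) = 3465.2813.

3465.28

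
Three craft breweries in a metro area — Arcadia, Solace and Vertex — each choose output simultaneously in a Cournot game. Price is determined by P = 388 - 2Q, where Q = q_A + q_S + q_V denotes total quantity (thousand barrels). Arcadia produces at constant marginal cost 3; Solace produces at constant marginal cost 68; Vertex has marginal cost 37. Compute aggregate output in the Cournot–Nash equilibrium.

Arcadia's profit: π_A = (388 - 2Q)q_A - (3q_A). Setting ∂π_A/∂q_A = 0: 385 - 4q_A - 2(q_S + q_V) = 0.
Solace's profit: π_S = (388 - 2Q)q_S - (68q_S). Setting ∂π_S/∂q_S = 0: 320 - 4q_S - 2(q_A + q_V) = 0.
Vertex's profit: π_V = (388 - 2Q)q_V - (37q_V). Setting ∂π_V/∂q_V = 0: 351 - 4q_V - 2(q_A + q_S) = 0.
Adding the 3 conditions: 1056 − 4Q − 4Q = 0, i.e. Q = 132.
Back-substituting: q_A = (385 − 264)/2 = 121/2, q_S = (320 − 264)/2 = 28, q_V = (351 − 264)/2 = 87/2.
Total output Q = 121/2 + 28 + 87/2 = 132.

132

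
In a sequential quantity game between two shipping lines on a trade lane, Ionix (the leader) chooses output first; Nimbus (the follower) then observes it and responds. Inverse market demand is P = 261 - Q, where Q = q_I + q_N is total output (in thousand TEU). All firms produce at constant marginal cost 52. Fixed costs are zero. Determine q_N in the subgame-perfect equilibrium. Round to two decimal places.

52.25

The follower Nimbus best-responds to any q_I: π_N = (261 - Q)q_N - 52q_N.
Follower FOC: 209 - q_I - 2q_N = 0, so q_N(q_I) = (209 - q_I)/2.
Ionix substitutes q_N(q_I) into its own profit: π_I = q_I(261 - q_I - (209 - q_I)/2) - 52q_I = (313/2 - (1/2)q_I)q_I - 52q_I.
Maximising: ∂π_I/∂q_I = 209/2 - q_I = 0, giving q_I = 209/2.
Then q_N = (209 - 209/2)/2 = 209/4.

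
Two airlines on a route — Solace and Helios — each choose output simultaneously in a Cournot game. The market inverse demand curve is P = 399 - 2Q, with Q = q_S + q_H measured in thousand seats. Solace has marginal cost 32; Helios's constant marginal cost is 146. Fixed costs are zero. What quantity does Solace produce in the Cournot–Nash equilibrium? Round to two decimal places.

80.17

Solace's profit: π_S = (399 - 2Q)q_S - (32q_S). Setting ∂π_S/∂q_S = 0: 367 - 4q_S - 2(q_H) = 0.
Helios's profit: π_H = (399 - 2Q)q_H - (146q_H). Setting ∂π_H/∂q_H = 0: 253 - 4q_H - 2(q_S) = 0.
Rearranging gives the reaction functions q_S = (367 - 2q_H)/4 and q_H = (253 - 2q_S)/4.
Substituting one into the other gives q_S = 481/6 and q_H = 139/6.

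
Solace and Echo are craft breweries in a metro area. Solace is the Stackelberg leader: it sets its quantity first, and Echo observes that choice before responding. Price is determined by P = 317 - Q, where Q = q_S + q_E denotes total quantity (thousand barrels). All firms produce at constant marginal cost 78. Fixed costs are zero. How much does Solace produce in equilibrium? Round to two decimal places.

Solve by backward induction. Given q_S, the follower Echo maximises π_E = (317 - q_S - q_E)q_E - 78q_E.
∂π_E/∂q_E = 239 - q_S - 2q_E = 0 gives the reaction function q_E = (239 - q_S)/2.
The leader anticipates this reaction. Substituting into P = 317 - Q gives P = 395/2 - (1/2)q_S, so π_S = (395/2 - (1/2)q_S)q_S - 78q_S.
Leader FOC: 239/2 - q_S = 0, so q_S = 239/2.
Then q_E = (239 - 239/2)/2 = 239/4.

119.50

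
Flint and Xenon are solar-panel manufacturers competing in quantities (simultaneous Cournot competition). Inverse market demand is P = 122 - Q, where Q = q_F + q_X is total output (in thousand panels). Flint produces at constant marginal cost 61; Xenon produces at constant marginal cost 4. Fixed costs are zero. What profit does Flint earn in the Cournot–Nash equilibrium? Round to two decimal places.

1.78

Flint's profit: π_F = (122 - Q)q_F - (61q_F). Setting ∂π_F/∂q_F = 0: 61 - 2q_F - (q_X) = 0.
Xenon's profit: π_X = (122 - Q)q_X - (4q_X). Setting ∂π_X/∂q_X = 0: 118 - 2q_X - (q_F) = 0.
Rearranging gives the reaction functions q_F = (61 - q_X)/2 and q_X = (118 - q_F)/2.
Substituting one into the other gives q_F = 4/3 and q_X = 175/3.
Price P = 122 - 179/3 = 187/3.
Flint's profit: (187/3 - 61)·(4/3) = 16/9.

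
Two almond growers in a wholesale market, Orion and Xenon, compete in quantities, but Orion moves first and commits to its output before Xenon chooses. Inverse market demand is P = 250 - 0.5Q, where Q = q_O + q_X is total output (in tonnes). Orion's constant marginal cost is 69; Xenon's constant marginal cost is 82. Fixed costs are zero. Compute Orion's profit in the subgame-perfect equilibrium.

9409

Solve by backward induction. Given q_O, the follower Xenon maximises π_X = (250 - (1/2)q_O - (1/2)q_X)q_X - 82q_X.
∂π_X/∂q_X = 168 - (1/2)q_O - q_X = 0 gives the reaction function q_X = (168 - (1/2)q_O).
Orion substitutes q_X(q_O) into its own profit: π_O = q_O(250 - (1/2)q_O - (168 - (1/2)q_O)/2) - 69q_O = (166 - (1/4)q_O)q_O - 69q_O.
Maximising: ∂π_O/∂q_O = 97 - (1/2)q_O = 0, giving q_O = 194.
Then q_X = (168 - (1/2)·194) = 71.
Price P = 250 - (1/2)·265 = 235/2.
Orion's profit: (235/2 - 69)·194 = 9409.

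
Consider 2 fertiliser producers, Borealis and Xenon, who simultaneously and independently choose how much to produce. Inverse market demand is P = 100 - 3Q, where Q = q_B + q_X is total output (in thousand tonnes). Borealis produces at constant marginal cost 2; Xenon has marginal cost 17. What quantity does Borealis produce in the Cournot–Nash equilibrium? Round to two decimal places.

Borealis's profit: π_B = (100 - 3Q)q_B - (2q_B). Setting ∂π_B/∂q_B = 0: 98 - 6q_B - 3(q_X) = 0.
Xenon's first-order condition: 83 - 6q_X - 3(q_B) = 0.
Best responses: q_B = (98 - 3q_X)/6, q_X = (83 - 3q_B)/6.
Substituting one into the other gives q_B = 113/9 and q_X = 68/9.

12.56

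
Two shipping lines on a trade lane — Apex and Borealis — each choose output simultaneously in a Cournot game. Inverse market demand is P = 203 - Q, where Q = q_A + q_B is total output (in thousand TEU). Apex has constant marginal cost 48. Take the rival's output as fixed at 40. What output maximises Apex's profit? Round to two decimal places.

57.50

With the rival's output fixed at 40, Apex's profit is π_A = (203 - 40 - q_A)q_A - (48q_A) = (163 - q_A)q_A - (48q_A).
∂π_A/∂q_A = 115 - 2q_A = 0, so q_A = 115/2.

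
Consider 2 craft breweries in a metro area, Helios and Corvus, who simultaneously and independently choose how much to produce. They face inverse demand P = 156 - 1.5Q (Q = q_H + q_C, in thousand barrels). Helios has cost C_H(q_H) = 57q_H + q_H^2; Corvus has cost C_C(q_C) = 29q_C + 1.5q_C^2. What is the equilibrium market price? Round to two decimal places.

Helios's profit: π_H = (156 - 1.5Q)q_H - (57q_H + q_H²). Setting ∂π_H/∂q_H = 0: 99 - 5q_H - (3/2)(q_C) = 0.
Corvus's first-order condition: 127 - 6q_C - (3/2)(q_H) = 0.
So q_H = (99 - (3/2)q_C)/5 and q_C = (127 - (3/2)q_H)/6.
Solving the pair: q_H = 538/37, q_C = 1946/111.
Total output Q = 32.0721, so price P = 156 - (3/2)·32.0721 = 107.8919.

107.89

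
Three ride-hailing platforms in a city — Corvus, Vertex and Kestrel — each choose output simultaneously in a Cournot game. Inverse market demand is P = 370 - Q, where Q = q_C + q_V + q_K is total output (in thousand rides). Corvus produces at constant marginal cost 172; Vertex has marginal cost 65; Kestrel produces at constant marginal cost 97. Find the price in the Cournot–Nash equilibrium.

Corvus's profit: π_C = (370 - Q)q_C - (172q_C). Setting ∂π_C/∂q_C = 0: 198 - 2q_C - (q_V + q_K) = 0.
Vertex's profit: π_V = (370 - Q)q_V - (65q_V). Setting ∂π_V/∂q_V = 0: 305 - 2q_V - (q_C + q_K) = 0.
Kestrel's first-order condition: 273 - 2q_K - (q_C + q_V) = 0.
Adding the 3 conditions: 776 − 2Q − 2Q = 0, i.e. Q = 194.
Back-substituting: q_C = (198 − 194) = 4, q_V = (305 − 194) = 111, q_K = (273 − 194) = 79.
Total output Q = 194, so price P = 370 - 194 = 176.

176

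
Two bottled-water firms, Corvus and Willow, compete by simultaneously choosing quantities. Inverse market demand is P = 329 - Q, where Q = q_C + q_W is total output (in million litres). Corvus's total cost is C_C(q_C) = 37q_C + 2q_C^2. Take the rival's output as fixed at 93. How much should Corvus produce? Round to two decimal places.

With the rival's output fixed at 93, Corvus's profit is π_C = (329 - 93 - q_C)q_C - (37q_C + 2q_C²) = (236 - q_C)q_C - (37q_C + 2q_C²).
∂π_C/∂q_C = 199 - 6q_C = 0, so q_C = 199/6.

33.17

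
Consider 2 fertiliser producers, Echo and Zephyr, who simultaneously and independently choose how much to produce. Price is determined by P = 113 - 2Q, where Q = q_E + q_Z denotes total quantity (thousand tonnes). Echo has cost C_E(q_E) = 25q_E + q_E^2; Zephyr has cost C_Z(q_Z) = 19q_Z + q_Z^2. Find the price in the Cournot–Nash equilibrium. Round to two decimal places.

Echo's profit: π_E = (113 - 2Q)q_E - (25q_E + q_E²). Setting ∂π_E/∂q_E = 0: 88 - 6q_E - 2(q_Z) = 0.
Zephyr's profit: π_Z = (113 - 2Q)q_Z - (19q_Z + q_Z²). Setting ∂π_Z/∂q_Z = 0: 94 - 6q_Z - 2(q_E) = 0.
Best responses: q_E = (88 - 2q_Z)/6, q_Z = (94 - 2q_E)/6.
Solving the pair: q_E = 85/8, q_Z = 97/8.
Total output Q = 91/4, so price P = 113 - 2·(91/4) = 135/2.

67.50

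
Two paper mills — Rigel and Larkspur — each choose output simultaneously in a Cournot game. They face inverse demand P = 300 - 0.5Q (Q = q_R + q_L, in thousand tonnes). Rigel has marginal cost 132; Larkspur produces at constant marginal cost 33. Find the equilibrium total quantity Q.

290

Rigel's profit: π_R = (300 - 0.5Q)q_R - (132q_R). Setting ∂π_R/∂q_R = 0: 168 - q_R - (1/2)(q_L) = 0.
Larkspur's first-order condition: 267 - q_L - (1/2)(q_R) = 0.
Best responses: q_R = (168 - (1/2)q_L), q_L = (267 - (1/2)q_R).
Solving the pair: q_R = 46, q_L = 244.
Total output Q = 46 + 244 = 290.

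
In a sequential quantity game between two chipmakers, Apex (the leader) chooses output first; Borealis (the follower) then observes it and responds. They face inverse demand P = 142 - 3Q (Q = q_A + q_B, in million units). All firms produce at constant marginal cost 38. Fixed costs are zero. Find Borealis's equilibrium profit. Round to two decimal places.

225.33

Solve by backward induction. Given q_A, the follower Borealis maximises π_B = (142 - 3q_A - 3q_B)q_B - 38q_B.
Follower FOC: 104 - 3q_A - 6q_B = 0, so q_B(q_A) = (104 - 3q_A)/6.
Apex substitutes q_B(q_A) into its own profit: π_A = q_A(142 - 3q_A - (104 - 3q_A)/2) - 38q_A = (90 - (3/2)q_A)q_A - 38q_A.
The leader's first-order condition 52 - 3q_A = 0 yields q_A = 52/3.
Then q_B = (104 - 3·(52/3))/6 = 26/3.
Price P = 142 - 3·26 = 64.
Borealis's profit: (64 - 38)·(26/3) = 676/3.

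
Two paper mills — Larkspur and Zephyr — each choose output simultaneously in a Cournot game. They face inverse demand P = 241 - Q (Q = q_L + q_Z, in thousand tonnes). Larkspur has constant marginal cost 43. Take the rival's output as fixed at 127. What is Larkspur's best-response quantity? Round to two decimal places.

35.50

With the rival's output fixed at 127, Larkspur's profit is π_L = (241 - 127 - q_L)q_L - (43q_L) = (114 - q_L)q_L - (43q_L).
∂π_L/∂q_L = 71 - 2q_L = 0, so q_L = 71/2.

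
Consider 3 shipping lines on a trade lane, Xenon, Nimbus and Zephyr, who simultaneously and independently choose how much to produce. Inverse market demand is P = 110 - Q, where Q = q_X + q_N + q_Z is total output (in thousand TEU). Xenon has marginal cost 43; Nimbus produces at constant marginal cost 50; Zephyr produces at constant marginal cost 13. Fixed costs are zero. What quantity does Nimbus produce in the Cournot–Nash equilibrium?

Xenon's profit: π_X = (110 - Q)q_X - (43q_X). Setting ∂π_X/∂q_X = 0: 67 - 2q_X - (q_N + q_Z) = 0.
Nimbus's profit: π_N = (110 - Q)q_N - (50q_N). Setting ∂π_N/∂q_N = 0: 60 - 2q_N - (q_X + q_Z) = 0.
Zephyr's profit: π_Z = (110 - Q)q_Z - (13q_Z). Setting ∂π_Z/∂q_Z = 0: 97 - 2q_Z - (q_X + q_N) = 0.
Adding the 3 first-order conditions: 224 − 4Q = 0, so Q = 56.
Back-substituting: q_X = (67 − 56) = 11, q_N = (60 − 56) = 4, q_Z = (97 − 56) = 41.

4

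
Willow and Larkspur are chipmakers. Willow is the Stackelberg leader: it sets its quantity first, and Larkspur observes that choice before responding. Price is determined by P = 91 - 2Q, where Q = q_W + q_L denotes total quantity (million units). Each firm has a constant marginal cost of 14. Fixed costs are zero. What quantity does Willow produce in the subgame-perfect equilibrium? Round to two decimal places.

19.25

The follower Larkspur best-responds to any q_W: π_L = (91 - 2Q)q_L - 14q_L.
Setting the follower's marginal profit to zero, 77 - 2q_W - 4q_L = 0, i.e. q_L = (77 - 2q_W)/4.
Willow substitutes q_L(q_W) into its own profit: π_W = q_W(91 - 2q_W - (77 - 2q_W)/2) - 14q_W = (105/2 - q_W)q_W - 14q_W.
Leader FOC: 77/2 - 2q_W = 0, so q_W = 77/4.
Then q_L = (77 - 2·(77/4))/4 = 77/8.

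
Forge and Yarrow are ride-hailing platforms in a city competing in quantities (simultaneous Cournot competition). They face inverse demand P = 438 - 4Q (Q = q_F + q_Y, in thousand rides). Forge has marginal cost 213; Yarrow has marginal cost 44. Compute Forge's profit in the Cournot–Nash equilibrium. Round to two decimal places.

87.11

Forge's profit: π_F = (438 - 4Q)q_F - (213q_F). Setting ∂π_F/∂q_F = 0: 225 - 8q_F - 4(q_Y) = 0.
Yarrow's profit: π_Y = (438 - 4Q)q_Y - (44q_Y). Setting ∂π_Y/∂q_Y = 0: 394 - 8q_Y - 4(q_F) = 0.
So q_F = (225 - 4q_Y)/8 and q_Y = (394 - 4q_F)/8.
Substituting one into the other gives q_F = 14/3 and q_Y = 563/12.
Price P = 438 - 4·(619/12) = 695/3.
Forge's profit: (695/3 - 213)·(14/3) = 784/9.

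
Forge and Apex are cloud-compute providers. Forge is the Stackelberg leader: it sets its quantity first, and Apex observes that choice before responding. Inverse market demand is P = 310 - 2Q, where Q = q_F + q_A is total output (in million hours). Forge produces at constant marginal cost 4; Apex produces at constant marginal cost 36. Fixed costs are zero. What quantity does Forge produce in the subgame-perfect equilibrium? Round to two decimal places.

The follower Apex best-responds to any q_F: π_A = (310 - 2Q)q_A - 36q_A.
∂π_A/∂q_A = 274 - 2q_F - 4q_A = 0 gives the reaction function q_A = (274 - 2q_F)/4.
Forge substitutes q_A(q_F) into its own profit: π_F = q_F(310 - 2q_F - (274 - 2q_F)/2) - 4q_F = (173 - q_F)q_F - 4q_F.
Leader FOC: 169 - 2q_F = 0, so q_F = 169/2.
Then q_A = (274 - 2·(169/2))/4 = 105/4.

84.50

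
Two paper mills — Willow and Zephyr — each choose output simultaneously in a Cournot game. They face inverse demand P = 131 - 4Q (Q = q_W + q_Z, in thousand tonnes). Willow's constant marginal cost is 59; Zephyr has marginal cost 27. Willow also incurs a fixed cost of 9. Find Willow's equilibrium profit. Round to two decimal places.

Willow's profit: π_W = (131 - 4Q)q_W - (59q_W). Setting ∂π_W/∂q_W = 0: 72 - 8q_W - 4(q_Z) = 0.
Zephyr's first-order condition: 104 - 8q_Z - 4(q_W) = 0.
So q_W = (72 - 4q_Z)/8 and q_Z = (104 - 4q_W)/8.
Solving the pair: q_W = 10/3, q_Z = 34/3.
Price P = 131 - 4·(44/3) = 217/3.
Willow's profit: (217/3 - 59)·(10/3) - 9 = 319/9.

35.44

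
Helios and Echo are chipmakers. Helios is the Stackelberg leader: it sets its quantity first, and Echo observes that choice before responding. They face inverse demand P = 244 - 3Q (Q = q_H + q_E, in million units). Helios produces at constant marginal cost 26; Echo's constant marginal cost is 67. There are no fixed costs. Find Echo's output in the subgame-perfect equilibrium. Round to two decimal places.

The follower Echo best-responds to any q_H: π_E = (244 - 3Q)q_E - 67q_E.
Setting the follower's marginal profit to zero, 177 - 3q_H - 6q_E = 0, i.e. q_E = (177 - 3q_H)/6.
Helios substitutes q_E(q_H) into its own profit: π_H = q_H(244 - 3q_H - (177 - 3q_H)/2) - 26q_H = (311/2 - (3/2)q_H)q_H - 26q_H.
The leader's first-order condition 259/2 - 3q_H = 0 yields q_H = 259/6.
Then q_E = (177 - 3·(259/6))/6 = 95/12.

7.92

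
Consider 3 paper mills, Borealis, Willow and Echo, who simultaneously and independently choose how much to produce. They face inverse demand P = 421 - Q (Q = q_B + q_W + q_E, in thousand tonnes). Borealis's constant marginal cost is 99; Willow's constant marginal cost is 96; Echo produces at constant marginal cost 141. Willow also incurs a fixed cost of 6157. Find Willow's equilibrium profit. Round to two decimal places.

2538.56

Borealis's profit: π_B = (421 - Q)q_B - (99q_B). Setting ∂π_B/∂q_B = 0: 322 - 2q_B - (q_W + q_E) = 0.
Willow's profit: π_W = (421 - Q)q_W - (96q_W). Setting ∂π_W/∂q_W = 0: 325 - 2q_W - (q_B + q_E) = 0.
Echo's first-order condition: 280 - 2q_E - (q_B + q_W) = 0.
Summing all 3 equations gives 927 − 4Q = 0, hence Q = 927/4.
Back-substituting: q_B = (322 − 927/4) = 361/4, q_W = (325 − 927/4) = 373/4, q_E = (280 − 927/4) = 193/4.
Price P = 421 - 927/4 = 757/4.
Willow's profit: (757/4 - 96)·(373/4) - 6157 = 2538.5625.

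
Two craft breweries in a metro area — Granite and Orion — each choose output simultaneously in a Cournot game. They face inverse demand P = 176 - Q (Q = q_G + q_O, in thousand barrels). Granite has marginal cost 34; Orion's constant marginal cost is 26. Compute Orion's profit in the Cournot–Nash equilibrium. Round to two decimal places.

Granite's profit: π_G = (176 - Q)q_G - (34q_G). Setting ∂π_G/∂q_G = 0: 142 - 2q_G - (q_O) = 0.
Orion's profit: π_O = (176 - Q)q_O - (26q_O). Setting ∂π_O/∂q_O = 0: 150 - 2q_O - (q_G) = 0.
So q_G = (142 - q_O)/2 and q_O = (150 - q_G)/2.
Solving the pair: q_G = 134/3, q_O = 158/3.
Price P = 176 - 292/3 = 236/3.
Orion's profit: (236/3 - 26)·(158/3) = 2773.7778.

2773.78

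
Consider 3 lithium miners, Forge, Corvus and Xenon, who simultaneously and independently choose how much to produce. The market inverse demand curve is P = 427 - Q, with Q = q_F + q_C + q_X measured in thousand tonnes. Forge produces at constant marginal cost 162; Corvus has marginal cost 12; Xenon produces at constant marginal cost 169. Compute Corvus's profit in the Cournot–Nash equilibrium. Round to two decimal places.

Forge's profit: π_F = (427 - Q)q_F - (162q_F). Setting ∂π_F/∂q_F = 0: 265 - 2q_F - (q_C + q_X) = 0.
Corvus's first-order condition: 415 - 2q_C - (q_F + q_X) = 0.
Xenon's first-order condition: 258 - 2q_X - (q_F + q_C) = 0.
Summing all 3 equations gives 938 − 4Q = 0, hence Q = 469/2.
Back-substituting: q_F = (265 − 469/2) = 61/2, q_C = (415 − 469/2) = 361/2, q_X = (258 − 469/2) = 47/2.
Price P = 427 - 469/2 = 385/2.
Corvus's profit: (385/2 - 12)·(361/2) = 32580.2500.

32580.25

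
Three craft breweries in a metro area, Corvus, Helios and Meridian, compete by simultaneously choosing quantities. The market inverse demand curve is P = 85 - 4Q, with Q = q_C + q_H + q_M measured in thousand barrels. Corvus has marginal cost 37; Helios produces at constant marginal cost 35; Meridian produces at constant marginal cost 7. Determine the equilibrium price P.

Corvus's profit: π_C = (85 - 4Q)q_C - (37q_C). Setting ∂π_C/∂q_C = 0: 48 - 8q_C - 4(q_H + q_M) = 0.
Helios's first-order condition: 50 - 8q_H - 4(q_C + q_M) = 0.
Meridian's first-order condition: 78 - 8q_M - 4(q_C + q_H) = 0.
Summing all 3 equations gives 176 − 16Q = 0, hence Q = 11.
Back-substituting: q_C = (48 − 44)/4 = 1, q_H = (50 − 44)/4 = 3/2, q_M = (78 − 44)/4 = 17/2.
Total output Q = 11, so price P = 85 - 4·11 = 41.

41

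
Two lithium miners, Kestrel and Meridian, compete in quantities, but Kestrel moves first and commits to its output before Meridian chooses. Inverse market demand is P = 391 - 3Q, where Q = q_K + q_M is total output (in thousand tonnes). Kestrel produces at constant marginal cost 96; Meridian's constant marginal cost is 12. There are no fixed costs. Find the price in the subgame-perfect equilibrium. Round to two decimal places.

148.75

The follower Meridian best-responds to any q_K: π_M = (391 - 3Q)q_M - 12q_M.
Setting the follower's marginal profit to zero, 379 - 3q_K - 6q_M = 0, i.e. q_M = (379 - 3q_K)/6.
The leader anticipates this reaction. Substituting into P = 391 - 3Q gives P = 403/2 - (3/2)q_K, so π_K = (403/2 - (3/2)q_K)q_K - 96q_K.
Maximising: ∂π_K/∂q_K = 211/2 - 3q_K = 0, giving q_K = 211/6.
Then q_M = (379 - 3·(211/6))/6 = 547/12.
Total output Q = 323/4, so price P = 391 - 3·(323/4) = 595/4.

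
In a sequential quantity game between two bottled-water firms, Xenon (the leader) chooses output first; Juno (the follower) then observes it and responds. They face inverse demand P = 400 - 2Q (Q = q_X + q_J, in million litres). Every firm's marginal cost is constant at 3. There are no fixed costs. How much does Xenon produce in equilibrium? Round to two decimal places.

The follower Juno best-responds to any q_X: π_J = (400 - 2Q)q_J - 3q_J.
Setting the follower's marginal profit to zero, 397 - 2q_X - 4q_J = 0, i.e. q_J = (397 - 2q_X)/4.
The leader anticipates this reaction. Substituting into P = 400 - 2Q gives P = 403/2 - q_X, so π_X = (403/2 - q_X)q_X - 3q_X.
Maximising: ∂π_X/∂q_X = 397/2 - 2q_X = 0, giving q_X = 397/4.
Then q_J = (397 - 2·(397/4))/4 = 397/8.

99.25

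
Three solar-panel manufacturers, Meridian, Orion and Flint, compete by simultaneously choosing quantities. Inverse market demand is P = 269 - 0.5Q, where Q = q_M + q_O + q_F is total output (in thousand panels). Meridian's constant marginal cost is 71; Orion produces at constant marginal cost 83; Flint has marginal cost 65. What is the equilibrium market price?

122

Meridian's profit: π_M = (269 - 0.5Q)q_M - (71q_M). Setting ∂π_M/∂q_M = 0: 198 - q_M - (1/2)(q_O + q_F) = 0.
Orion's first-order condition: 186 - q_O - (1/2)(q_M + q_F) = 0.
Flint's first-order condition: 204 - q_F - (1/2)(q_M + q_O) = 0.
Summing all 3 equations gives 588 − 2Q = 0, hence Q = 294.
Back-substituting: q_M = (198 − 147)/(1/2) = 102, q_O = (186 − 147)/(1/2) = 78, q_F = (204 − 147)/(1/2) = 114.
Total output Q = 294, so price P = 269 - (1/2)·294 = 122.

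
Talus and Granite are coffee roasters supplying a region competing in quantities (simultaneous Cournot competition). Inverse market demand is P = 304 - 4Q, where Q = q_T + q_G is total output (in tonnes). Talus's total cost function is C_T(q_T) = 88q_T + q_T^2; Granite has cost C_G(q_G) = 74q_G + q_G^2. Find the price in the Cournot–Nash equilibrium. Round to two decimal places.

176.57

Talus's profit: π_T = (304 - 4Q)q_T - (88q_T + q_T²). Setting ∂π_T/∂q_T = 0: 216 - 10q_T - 4(q_G) = 0.
Granite's profit: π_G = (304 - 4Q)q_G - (74q_G + q_G²). Setting ∂π_G/∂q_G = 0: 230 - 10q_G - 4(q_T) = 0.
So q_T = (216 - 4q_G)/10 and q_G = (230 - 4q_T)/10.
Solving the pair: q_T = 310/21, q_G = 359/21.
Total output Q = 223/7, so price P = 304 - 4·(223/7) = 1236/7.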